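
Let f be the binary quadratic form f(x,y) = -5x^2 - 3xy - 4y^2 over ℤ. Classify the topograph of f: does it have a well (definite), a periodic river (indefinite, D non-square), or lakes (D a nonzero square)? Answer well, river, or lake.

D = b²−4ac = (-3)² − 4·(-5)·(-4) = -71
D < 0 ⇒ definite ⇒ every region one sign ⇒ single well

well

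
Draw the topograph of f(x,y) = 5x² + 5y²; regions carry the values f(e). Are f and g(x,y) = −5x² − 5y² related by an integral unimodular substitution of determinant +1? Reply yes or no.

D₁ = -100, D₂ = -100
f: reduced (well bottom): (5,0,5) with a≤c, −a<b≤a
g is negative-definite; reduce −g:
−g: reduced (well bottom): (5,0,5) with a≤c, −a<b≤a
flip sign back: reduced form of g is (-5,0,-5)
reduced forms (5, 0, 5) vs (-5, 0, -5) ⇒ inequivalent

no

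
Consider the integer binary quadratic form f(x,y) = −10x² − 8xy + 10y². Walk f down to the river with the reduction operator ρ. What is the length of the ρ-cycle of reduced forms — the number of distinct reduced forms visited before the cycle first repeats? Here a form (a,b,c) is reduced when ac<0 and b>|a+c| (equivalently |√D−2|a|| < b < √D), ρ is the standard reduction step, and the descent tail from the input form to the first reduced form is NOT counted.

D = 464, ⌊√D⌋ = 21
descent: ρ → (10,8,-10)  [lands on river]
river: ρ → (-10,12,8)
river: ρ → (8,20,-2)
river: ρ → (-2,20,8)
river: ρ → (8,12,-10)
river: ρ → (-10,8,10)
river: ρ → (10,12,-8)
river: ρ → (-8,20,2)
river: ρ → (2,20,-8)
river: ρ → (-8,12,10)
ρ-cycle length = 10 (tail of 1 descent step not counted)

10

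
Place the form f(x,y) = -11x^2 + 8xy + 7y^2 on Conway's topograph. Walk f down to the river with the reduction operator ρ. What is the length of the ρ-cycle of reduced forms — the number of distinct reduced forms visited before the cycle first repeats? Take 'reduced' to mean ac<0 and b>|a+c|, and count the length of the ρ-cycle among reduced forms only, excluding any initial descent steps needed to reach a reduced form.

D = 372, ⌊√D⌋ = 19
river: ρ → (7,6,-12)
river: ρ → (-12,18,1)
river: ρ → (1,18,-12)
river: ρ → (-12,6,7)
river: ρ → (7,8,-11)
river: ρ → (-11,14,4)
river: ρ → (4,18,-3)
river: ρ → (-3,18,4)
river: ρ → (4,14,-11)
river: ρ → (-11,8,7)
ρ-cycle length = 10 (tail of 0 descent steps not counted)

10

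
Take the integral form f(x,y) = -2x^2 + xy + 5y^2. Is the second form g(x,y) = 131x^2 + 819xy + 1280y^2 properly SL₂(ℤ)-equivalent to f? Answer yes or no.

D₁ = 41, D₂ = 41
river cycle of f (length 10): (-2, 5, 2), (2, 3, -4), (-4, 5, 1), (1, 5, -4), (-4, 3, 2), (2, 5, -2), (-2, 3, 4), (4, 5, -1), (-1, 5, 4), (4, 3, -2)
river cycle of g (length 10): (2, 3, -4), (-4, 5, 1), (1, 5, -4), (-4, 3, 2), (2, 5, -2), (-2, 3, 4), (4, 5, -1), (-1, 5, 4), (4, 3, -2), (-2, 5, 2)
cycles coincide ⇒ equivalent

yes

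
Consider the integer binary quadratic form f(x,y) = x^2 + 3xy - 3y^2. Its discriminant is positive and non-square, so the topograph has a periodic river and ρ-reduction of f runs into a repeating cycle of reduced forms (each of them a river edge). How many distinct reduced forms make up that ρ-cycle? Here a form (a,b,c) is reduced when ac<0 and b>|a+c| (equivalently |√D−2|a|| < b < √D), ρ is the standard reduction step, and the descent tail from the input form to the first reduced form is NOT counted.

D = 21, ⌊√D⌋ = 4
river: ρ → (-3,3,1)
river: ρ → (1,3,-3)
ρ-cycle length = 2 (tail of 0 descent steps not counted)

2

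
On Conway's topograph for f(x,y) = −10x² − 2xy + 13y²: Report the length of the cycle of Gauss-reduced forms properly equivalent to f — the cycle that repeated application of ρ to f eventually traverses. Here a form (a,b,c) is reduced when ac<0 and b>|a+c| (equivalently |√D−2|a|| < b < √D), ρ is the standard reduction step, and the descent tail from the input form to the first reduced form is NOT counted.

D = 524, ⌊√D⌋ = 22
descent: ρ → (13,2,-10)
descent: ρ → (-10,18,5)  [lands on river]
river: ρ → (5,22,-2)
river: ρ → (-2,22,5)
river: ρ → (5,18,-10)
river: ρ → (-10,22,1)
river: ρ → (1,22,-10)
ρ-cycle length = 6 (tail of 2 descent steps not counted)

6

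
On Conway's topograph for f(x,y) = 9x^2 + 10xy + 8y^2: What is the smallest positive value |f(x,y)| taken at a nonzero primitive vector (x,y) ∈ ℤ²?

translate: b→-8 (≡10 mod 18), so (9,10,8)→(9,-8,7)
flip: (9,-8,7)→(7,8,9)
translate: b→-6 (≡8 mod 14), so (7,8,9)→(7,-6,8)
reduced (well bottom): (7,-6,8) with a≤c, −a<b≤a
well minimum = a = 7

7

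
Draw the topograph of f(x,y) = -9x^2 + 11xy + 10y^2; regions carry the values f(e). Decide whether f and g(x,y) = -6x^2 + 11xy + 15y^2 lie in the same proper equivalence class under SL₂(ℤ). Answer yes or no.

D₁ = 481, D₂ = 481
river cycle of f (length 30): (10, 9, -10), (-10, 11, 9), (9, 7, -12), (-12, 17, 4), (4, 15, -16), (-16, 17, 3), (3, 19, -10), (-10, 21, 1), (1, 21, -10), (-10, 19, 3), … (20 more)
river cycle of g (length 26): (15, 19, -2), (-2, 21, 5), (5, 19, -6), (-6, 17, 8), (8, 15, -8), (-8, 17, 6), (6, 19, -5), (-5, 21, 2), (2, 19, -15), (-15, 11, 6), … (16 more)
cycles differ ⇒ inequivalent

no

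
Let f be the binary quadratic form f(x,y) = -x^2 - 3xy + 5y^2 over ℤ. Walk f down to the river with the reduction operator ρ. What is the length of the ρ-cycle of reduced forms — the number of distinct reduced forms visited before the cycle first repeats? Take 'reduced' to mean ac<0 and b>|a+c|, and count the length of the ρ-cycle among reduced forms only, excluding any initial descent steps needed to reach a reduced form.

D = 29, ⌊√D⌋ = 5
descent: ρ → (5,3,-1)
descent: ρ → (-1,5,1)  [lands on river]
river: ρ → (1,5,-1)
ρ-cycle length = 2 (tail of 2 descent steps not counted)

2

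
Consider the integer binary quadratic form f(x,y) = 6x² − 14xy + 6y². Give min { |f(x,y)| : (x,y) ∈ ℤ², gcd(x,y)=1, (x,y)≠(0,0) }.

descent: ρ → (6,2,-2)
descent: ρ → (-2,6,2)  [lands on river]
river: ρ → (2,6,-2)
closes: descent 2, river 2
min |a| on river = 2

2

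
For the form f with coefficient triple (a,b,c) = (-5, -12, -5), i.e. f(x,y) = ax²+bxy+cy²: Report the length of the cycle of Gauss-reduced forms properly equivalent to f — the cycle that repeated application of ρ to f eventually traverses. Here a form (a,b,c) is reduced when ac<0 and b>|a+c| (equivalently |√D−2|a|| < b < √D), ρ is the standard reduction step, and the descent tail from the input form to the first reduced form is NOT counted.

D = 44, ⌊√D⌋ = 6
descent: ρ → (-5,2,2)
descent: ρ → (2,6,-1)  [lands on river]
river: ρ → (-1,6,2)
ρ-cycle length = 2 (tail of 2 descent steps not counted)

2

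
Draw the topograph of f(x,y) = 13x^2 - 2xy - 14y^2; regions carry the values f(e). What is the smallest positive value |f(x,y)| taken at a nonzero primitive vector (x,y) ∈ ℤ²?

descent: ρ → (-14,2,13)  [lands on river]
river: ρ → (13,24,-3)
river: ρ → (-3,24,13)
river: ρ → (13,2,-14)
river: ρ → (-14,26,1)
river: ρ → (1,26,-14)
closes: descent 1, river 6
min |a| on river = 1

1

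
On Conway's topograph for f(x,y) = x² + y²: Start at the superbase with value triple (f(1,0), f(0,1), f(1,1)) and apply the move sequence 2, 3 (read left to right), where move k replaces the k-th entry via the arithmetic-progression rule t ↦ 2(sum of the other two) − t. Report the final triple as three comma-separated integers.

start (1,1,2) = (f(1,0),f(0,1),f(1,1))
replace slot 2: 2·(1+2) − 1 = 5 → (1,5,2)
replace slot 3: 2·(1+5) − 2 = 10 → (1,5,10)

1,5,10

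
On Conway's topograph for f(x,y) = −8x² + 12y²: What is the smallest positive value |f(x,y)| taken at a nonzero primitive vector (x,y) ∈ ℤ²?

descent: ρ → (12,0,-8)
descent: ρ → (-8,16,4)  [lands on river]
river: ρ → (4,16,-8)
closes: descent 2, river 2
min |a| on river = 4

4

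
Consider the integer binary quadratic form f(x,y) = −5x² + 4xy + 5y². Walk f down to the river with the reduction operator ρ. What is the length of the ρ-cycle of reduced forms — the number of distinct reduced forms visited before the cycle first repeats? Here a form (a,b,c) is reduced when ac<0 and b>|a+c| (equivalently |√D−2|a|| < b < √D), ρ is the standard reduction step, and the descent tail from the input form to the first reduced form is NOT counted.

D = 116, ⌊√D⌋ = 10
river: ρ → (5,6,-4)
river: ρ → (-4,10,1)
river: ρ → (1,10,-4)
river: ρ → (-4,6,5)
river: ρ → (5,4,-5)
river: ρ → (-5,6,4)
river: ρ → (4,10,-1)
river: ρ → (-1,10,4)
river: ρ → (4,6,-5)
river: ρ → (-5,4,5)
ρ-cycle length = 10 (tail of 0 descent steps not counted)

10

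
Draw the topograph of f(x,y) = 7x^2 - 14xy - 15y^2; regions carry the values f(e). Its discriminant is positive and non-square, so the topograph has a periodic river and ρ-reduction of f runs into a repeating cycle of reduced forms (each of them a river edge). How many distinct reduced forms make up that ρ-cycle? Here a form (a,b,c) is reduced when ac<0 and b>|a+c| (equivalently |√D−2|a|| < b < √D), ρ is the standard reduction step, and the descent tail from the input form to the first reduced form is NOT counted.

D = 616, ⌊√D⌋ = 24
descent: ρ → (-15,14,7)  [lands on river]
river: ρ → (7,14,-15)
river: ρ → (-15,16,6)
river: ρ → (6,20,-9)
river: ρ → (-9,16,10)
river: ρ → (10,24,-1)
river: ρ → (-1,24,10)
river: ρ → (10,16,-9)
river: ρ → (-9,20,6)
river: ρ → (6,16,-15)
ρ-cycle length = 10 (tail of 1 descent step not counted)

10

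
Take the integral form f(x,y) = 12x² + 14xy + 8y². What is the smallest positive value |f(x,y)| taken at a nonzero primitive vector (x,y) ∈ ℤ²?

translate: b→-10 (≡14 mod 24), so (12,14,8)→(12,-10,6)
flip: (12,-10,6)→(6,10,12)
translate: b→-2 (≡10 mod 12), so (6,10,12)→(6,-2,8)
reduced (well bottom): (6,-2,8) with a≤c, −a<b≤a
well minimum = a = 6

6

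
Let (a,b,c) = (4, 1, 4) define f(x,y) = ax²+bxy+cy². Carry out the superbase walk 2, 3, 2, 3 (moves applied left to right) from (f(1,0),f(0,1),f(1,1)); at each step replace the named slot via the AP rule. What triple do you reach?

start (4,4,9) = (f(1,0),f(0,1),f(1,1))
replace slot 2: 2·(4+9) − 4 = 22 → (4,22,9)
replace slot 3: 2·(4+22) − 9 = 43 → (4,22,43)
replace slot 2: 2·(4+43) − 22 = 72 → (4,72,43)
replace slot 3: 2·(4+72) − 43 = 109 → (4,72,109)

4,72,109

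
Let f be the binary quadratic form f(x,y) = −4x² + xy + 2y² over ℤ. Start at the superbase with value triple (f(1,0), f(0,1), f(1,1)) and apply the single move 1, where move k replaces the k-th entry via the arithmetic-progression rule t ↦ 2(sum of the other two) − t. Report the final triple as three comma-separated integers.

start (-4,2,-1) = (f(1,0),f(0,1),f(1,1))
replace slot 1: 2·(2+(-1)) − (-4) = 6 → (6,2,-1)

6,2,-1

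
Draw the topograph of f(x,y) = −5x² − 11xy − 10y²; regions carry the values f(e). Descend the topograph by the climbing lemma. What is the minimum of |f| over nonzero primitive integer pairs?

translate: b→1 (≡11 mod 10), so (5,11,10)→(5,1,4)
flip: (5,1,4)→(4,-1,5)
reduced (well bottom): (4,-1,5) with a≤c, −a<b≤a
well minimum |f| = |-4| = 4 (negative-definite)

4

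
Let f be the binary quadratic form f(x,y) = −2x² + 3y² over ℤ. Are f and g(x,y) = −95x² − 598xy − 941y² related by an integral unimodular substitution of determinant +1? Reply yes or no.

D₁ = 24, D₂ = 24
river cycle of f (length 2): (-2, 4, 1), (1, 4, -2)
river cycle of g (length 2): (-2, 4, 1), (1, 4, -2)
cycles coincide ⇒ equivalent

yes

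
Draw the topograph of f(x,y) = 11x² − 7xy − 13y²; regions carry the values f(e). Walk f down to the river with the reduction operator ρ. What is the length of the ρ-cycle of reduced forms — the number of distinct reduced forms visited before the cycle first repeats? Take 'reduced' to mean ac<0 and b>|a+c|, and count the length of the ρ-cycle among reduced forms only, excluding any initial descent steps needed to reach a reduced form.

D = 621, ⌊√D⌋ = 24
descent: ρ → (-13,7,11)  [lands on river]
river: ρ → (11,15,-9)
river: ρ → (-9,21,5)
river: ρ → (5,19,-13)
ρ-cycle length = 4 (tail of 1 descent step not counted)

4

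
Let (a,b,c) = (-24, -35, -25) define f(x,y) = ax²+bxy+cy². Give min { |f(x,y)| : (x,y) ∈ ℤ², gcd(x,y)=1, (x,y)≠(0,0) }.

translate: b→-13 (≡35 mod 48), so (24,35,25)→(24,-13,14)
flip: (24,-13,14)→(14,13,24)
reduced (well bottom): (14,13,24) with a≤c, −a<b≤a
well minimum |f| = |-14| = 14 (negative-definite)

14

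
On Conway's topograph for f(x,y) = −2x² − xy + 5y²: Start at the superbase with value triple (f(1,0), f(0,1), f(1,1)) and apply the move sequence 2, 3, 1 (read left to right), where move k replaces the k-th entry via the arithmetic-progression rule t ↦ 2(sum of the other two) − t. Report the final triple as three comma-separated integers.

start (-2,5,2) = (f(1,0),f(0,1),f(1,1))
replace slot 2: 2·((-2)+2) − 5 = -5 → (-2,-5,2)
replace slot 3: 2·((-2)+(-5)) − 2 = -16 → (-2,-5,-16)
replace slot 1: 2·((-5)+(-16)) − (-2) = -40 → (-40,-5,-16)

-40,-5,-16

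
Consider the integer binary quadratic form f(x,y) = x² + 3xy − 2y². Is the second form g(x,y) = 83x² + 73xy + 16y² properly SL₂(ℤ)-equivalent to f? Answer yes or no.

D₁ = 17, D₂ = 17
river cycle of f (length 6): (-2, 1, 2), (2, 3, -1), (-1, 3, 2), (2, 1, -2), (-2, 3, 1), (1, 3, -2)
river cycle of g (length 6): (1, 3, -2), (-2, 1, 2), (2, 3, -1), (-1, 3, 2), (2, 1, -2), (-2, 3, 1)
cycles coincide ⇒ equivalent

yes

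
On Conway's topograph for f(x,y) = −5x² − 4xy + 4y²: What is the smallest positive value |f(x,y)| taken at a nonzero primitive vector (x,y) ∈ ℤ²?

descent: ρ → (4,4,-5)  [lands on river]
river: ρ → (-5,6,3)
river: ρ → (3,6,-5)
river: ρ → (-5,4,4)
closes: descent 1, river 4
min |a| on river = 3

3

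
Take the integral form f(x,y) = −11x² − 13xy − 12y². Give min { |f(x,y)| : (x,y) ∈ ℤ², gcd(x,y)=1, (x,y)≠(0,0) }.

translate: b→-9 (≡13 mod 22), so (11,13,12)→(11,-9,10)
flip: (11,-9,10)→(10,9,11)
reduced (well bottom): (10,9,11) with a≤c, −a<b≤a
well minimum |f| = |-10| = 10 (negative-definite)

10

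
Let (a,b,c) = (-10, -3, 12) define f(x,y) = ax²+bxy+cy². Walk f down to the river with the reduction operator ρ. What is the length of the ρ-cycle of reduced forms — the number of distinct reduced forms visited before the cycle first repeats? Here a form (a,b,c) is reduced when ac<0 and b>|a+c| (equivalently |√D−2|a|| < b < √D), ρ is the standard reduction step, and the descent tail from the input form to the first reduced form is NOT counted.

D = 489, ⌊√D⌋ = 22
descent: ρ → (12,3,-10)  [lands on river]
river: ρ → (-10,17,5)
river: ρ → (5,13,-16)
river: ρ → (-16,19,2)
river: ρ → (2,21,-6)
river: ρ → (-6,15,11)
river: ρ → (11,7,-10)
river: ρ → (-10,13,8)
river: ρ → (8,19,-4)
river: ρ → (-4,21,3)
river: ρ → (3,21,-4)
river: ρ → (-4,19,8)
river: ρ → (8,13,-10)
river: ρ → (-10,7,11)
river: ρ → (11,15,-6)
river: ρ → (-6,21,2)
river: ρ → (2,19,-16)
river: ρ → (-16,13,5)
river: ρ → (5,17,-10)
river: ρ → (-10,3,12)
river: ρ → (12,21,-1)
river: ρ → (-1,21,12)
ρ-cycle length = 22 (tail of 1 descent step not counted)

22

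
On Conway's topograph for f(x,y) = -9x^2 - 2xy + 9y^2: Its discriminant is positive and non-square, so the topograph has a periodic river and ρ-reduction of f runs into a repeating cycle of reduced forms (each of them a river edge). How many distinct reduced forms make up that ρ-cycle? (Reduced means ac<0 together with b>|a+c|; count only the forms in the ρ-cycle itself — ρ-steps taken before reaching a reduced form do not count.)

D = 328, ⌊√D⌋ = 18
descent: ρ → (9,2,-9)  [lands on river]
river: ρ → (-9,16,2)
river: ρ → (2,16,-9)
river: ρ → (-9,2,9)
river: ρ → (9,16,-2)
river: ρ → (-2,16,9)
ρ-cycle length = 6 (tail of 1 descent step not counted)

6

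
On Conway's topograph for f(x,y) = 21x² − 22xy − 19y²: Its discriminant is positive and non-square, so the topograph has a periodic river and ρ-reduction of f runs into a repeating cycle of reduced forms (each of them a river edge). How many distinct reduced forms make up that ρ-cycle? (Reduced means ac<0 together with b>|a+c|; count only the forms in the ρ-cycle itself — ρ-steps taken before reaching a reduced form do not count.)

D = 2080, ⌊√D⌋ = 45
descent: ρ → (-19,22,21)  [lands on river]
river: ρ → (21,20,-20)
river: ρ → (-20,20,21)
river: ρ → (21,22,-19)
river: ρ → (-19,16,24)
river: ρ → (24,32,-11)
river: ρ → (-11,34,21)
river: ρ → (21,8,-24)
river: ρ → (-24,40,5)
river: ρ → (5,40,-24)
river: ρ → (-24,8,21)
river: ρ → (21,34,-11)
river: ρ → (-11,32,24)
river: ρ → (24,16,-19)
ρ-cycle length = 14 (tail of 1 descent step not counted)

14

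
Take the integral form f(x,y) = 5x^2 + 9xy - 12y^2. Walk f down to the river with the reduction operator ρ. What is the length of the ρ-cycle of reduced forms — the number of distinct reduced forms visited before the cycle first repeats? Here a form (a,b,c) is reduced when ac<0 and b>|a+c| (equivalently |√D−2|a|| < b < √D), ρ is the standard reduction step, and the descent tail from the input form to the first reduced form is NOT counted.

D = 321, ⌊√D⌋ = 17
river: ρ → (-12,15,2)
river: ρ → (2,17,-4)
river: ρ → (-4,15,6)
river: ρ → (6,9,-10)
river: ρ → (-10,11,5)
river: ρ → (5,9,-12)
ρ-cycle length = 6 (tail of 0 descent steps not counted)

6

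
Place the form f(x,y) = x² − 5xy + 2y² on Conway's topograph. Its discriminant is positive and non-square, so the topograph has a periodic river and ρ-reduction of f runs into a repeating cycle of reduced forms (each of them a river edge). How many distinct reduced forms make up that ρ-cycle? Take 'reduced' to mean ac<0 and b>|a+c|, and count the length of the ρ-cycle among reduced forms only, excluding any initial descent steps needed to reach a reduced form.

D = 17, ⌊√D⌋ = 4
descent: ρ → (2,1,-2)  [lands on river]
river: ρ → (-2,3,1)
river: ρ → (1,3,-2)
river: ρ → (-2,1,2)
river: ρ → (2,3,-1)
river: ρ → (-1,3,2)
ρ-cycle length = 6 (tail of 1 descent step not counted)

6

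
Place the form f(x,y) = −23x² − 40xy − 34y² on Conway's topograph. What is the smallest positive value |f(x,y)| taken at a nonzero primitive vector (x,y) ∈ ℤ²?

translate: b→-6 (≡40 mod 46), so (23,40,34)→(23,-6,17)
flip: (23,-6,17)→(17,6,23)
reduced (well bottom): (17,6,23) with a≤c, −a<b≤a
well minimum |f| = |-17| = 17 (negative-definite)

17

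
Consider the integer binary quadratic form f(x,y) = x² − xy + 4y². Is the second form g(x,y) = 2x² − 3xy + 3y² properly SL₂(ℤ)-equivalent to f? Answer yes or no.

D₁ = -15, D₂ = -15
f: translate: b→1 (≡-1 mod 2), so (1,-1,4)→(1,1,4)
f: reduced (well bottom): (1,1,4) with a≤c, −a<b≤a
g: translate: b→1 (≡-3 mod 4), so (2,-3,3)→(2,1,2)
g: reduced (well bottom): (2,1,2) with a≤c, −a<b≤a
reduced forms (1, 1, 4) vs (2, 1, 2) ⇒ inequivalent

no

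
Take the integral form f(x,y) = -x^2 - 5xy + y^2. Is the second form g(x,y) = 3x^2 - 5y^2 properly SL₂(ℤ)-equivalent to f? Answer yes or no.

D₁ = 29, D₂ = 60
discriminants differ ⇒ not SL₂(ℤ)-equivalent

no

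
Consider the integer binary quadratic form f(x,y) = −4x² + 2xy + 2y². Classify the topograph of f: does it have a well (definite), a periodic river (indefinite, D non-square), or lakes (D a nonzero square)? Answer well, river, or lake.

D = b²−4ac = 2² − 4·(-4)·2 = 36
D = 6² is a perfect square ⇒ form factors over ℤ ⇒ lakes

lake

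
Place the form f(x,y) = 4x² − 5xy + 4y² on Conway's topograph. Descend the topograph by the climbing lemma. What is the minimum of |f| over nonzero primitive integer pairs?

translate: b→3 (≡-5 mod 8), so (4,-5,4)→(4,3,3)
flip: (4,3,3)→(3,-3,4)
translate: b→3 (≡-3 mod 6), so (3,-3,4)→(3,3,4)
reduced (well bottom): (3,3,4) with a≤c, −a<b≤a
well minimum = a = 3

3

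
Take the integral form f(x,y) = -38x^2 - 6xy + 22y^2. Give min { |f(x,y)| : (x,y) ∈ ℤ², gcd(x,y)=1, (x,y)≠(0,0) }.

descent: ρ → (22,50,-10)  [lands on river]
river: ρ → (-10,50,22)
river: ρ → (22,38,-22)
river: ρ → (-22,50,10)
river: ρ → (10,50,-22)
river: ρ → (-22,38,22)
closes: descent 1, river 6
min |a| on river = 10

10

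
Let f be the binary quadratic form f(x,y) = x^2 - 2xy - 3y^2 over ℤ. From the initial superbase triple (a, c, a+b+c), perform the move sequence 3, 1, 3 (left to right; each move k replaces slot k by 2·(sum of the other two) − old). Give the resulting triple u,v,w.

start (1,-3,-4) = (f(1,0),f(0,1),f(1,1))
replace slot 3: 2·(1+(-3)) − (-4) = 0 → (1,-3,0)
replace slot 1: 2·((-3)+0) − 1 = -7 → (-7,-3,0)
replace slot 3: 2·((-7)+(-3)) − 0 = -20 → (-7,-3,-20)

-7,-3,-20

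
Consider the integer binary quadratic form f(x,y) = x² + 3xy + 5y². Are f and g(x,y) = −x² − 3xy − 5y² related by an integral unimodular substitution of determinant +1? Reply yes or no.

D₁ = -11, D₂ = -11
f: translate: b→1 (≡3 mod 2), so (1,3,5)→(1,1,3)
f: reduced (well bottom): (1,1,3) with a≤c, −a<b≤a
g is negative-definite; reduce −g:
−g: translate: b→1 (≡3 mod 2), so (1,3,5)→(1,1,3)
−g: reduced (well bottom): (1,1,3) with a≤c, −a<b≤a
flip sign back: reduced form of g is (-1,-1,-3)
reduced forms (1, 1, 3) vs (-1, -1, -3) ⇒ inequivalent

no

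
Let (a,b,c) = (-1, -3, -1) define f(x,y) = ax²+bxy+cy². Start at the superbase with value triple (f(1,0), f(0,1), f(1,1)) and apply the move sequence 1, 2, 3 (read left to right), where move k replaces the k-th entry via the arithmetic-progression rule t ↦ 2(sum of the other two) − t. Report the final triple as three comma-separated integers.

start (-1,-1,-5) = (f(1,0),f(0,1),f(1,1))
replace slot 1: 2·((-1)+(-5)) − (-1) = -11 → (-11,-1,-5)
replace slot 2: 2·((-11)+(-5)) − (-1) = -31 → (-11,-31,-5)
replace slot 3: 2·((-11)+(-31)) − (-5) = -79 → (-11,-31,-79)

-11,-31,-79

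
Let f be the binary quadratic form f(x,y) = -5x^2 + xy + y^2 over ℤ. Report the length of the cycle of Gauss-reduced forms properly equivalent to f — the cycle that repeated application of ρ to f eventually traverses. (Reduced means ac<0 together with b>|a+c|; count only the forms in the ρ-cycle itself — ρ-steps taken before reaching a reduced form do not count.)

D = 21, ⌊√D⌋ = 4
descent: ρ → (1,3,-3)  [lands on river]
river: ρ → (-3,3,1)
ρ-cycle length = 2 (tail of 1 descent step not counted)

2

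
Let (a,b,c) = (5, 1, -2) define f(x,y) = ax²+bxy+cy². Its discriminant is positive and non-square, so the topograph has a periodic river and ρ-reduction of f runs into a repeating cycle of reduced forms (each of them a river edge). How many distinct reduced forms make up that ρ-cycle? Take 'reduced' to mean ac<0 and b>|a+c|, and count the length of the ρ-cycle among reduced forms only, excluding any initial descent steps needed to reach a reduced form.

D = 41, ⌊√D⌋ = 6
descent: ρ → (-2,3,4)  [lands on river]
river: ρ → (4,5,-1)
river: ρ → (-1,5,4)
river: ρ → (4,3,-2)
river: ρ → (-2,5,2)
river: ρ → (2,3,-4)
river: ρ → (-4,5,1)
river: ρ → (1,5,-4)
river: ρ → (-4,3,2)
river: ρ → (2,5,-2)
ρ-cycle length = 10 (tail of 1 descent step not counted)

10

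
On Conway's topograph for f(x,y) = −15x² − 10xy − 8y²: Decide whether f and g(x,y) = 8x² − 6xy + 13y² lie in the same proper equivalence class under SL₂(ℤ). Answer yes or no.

D₁ = -380, D₂ = -380
f is negative-definite; reduce −f:
−f: flip: (15,10,8)→(8,-10,15)
−f: translate: b→6 (≡-10 mod 16), so (8,-10,15)→(8,6,13)
−f: reduced (well bottom): (8,6,13) with a≤c, −a<b≤a
flip sign back: reduced form of f is (-8,-6,-13)
g: reduced (well bottom): (8,-6,13) with a≤c, −a<b≤a
reduced forms (-8, -6, -13) vs (8, -6, 13) ⇒ inequivalent

no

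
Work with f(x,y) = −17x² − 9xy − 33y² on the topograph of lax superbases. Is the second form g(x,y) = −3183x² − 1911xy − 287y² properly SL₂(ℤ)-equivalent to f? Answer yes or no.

D₁ = -2163, D₂ = -2163
f is negative-definite; reduce −f:
−f: reduced (well bottom): (17,9,33) with a≤c, −a<b≤a
flip sign back: reduced form of f is (-17,-9,-33)
g is negative-definite; reduce −g:
−g: flip: (3183,1911,287)→(287,-1911,3183)
−g: translate: b→-189 (≡-1911 mod 574), so (287,-1911,3183)→(287,-189,33)
−g: flip: (287,-189,33)→(33,189,287)
−g: translate: b→-9 (≡189 mod 66), so (33,189,287)→(33,-9,17)
−g: flip: (33,-9,17)→(17,9,33)
−g: reduced (well bottom): (17,9,33) with a≤c, −a<b≤a
flip sign back: reduced form of g is (-17,-9,-33)
reduced forms (-17, -9, -33) vs (-17, -9, -33) ⇒ equivalent

yes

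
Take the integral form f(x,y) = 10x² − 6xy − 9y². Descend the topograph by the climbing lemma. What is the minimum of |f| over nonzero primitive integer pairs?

descent: ρ → (-9,6,10)  [lands on river]
river: ρ → (10,14,-5)
river: ρ → (-5,16,7)
river: ρ → (7,12,-9)
closes: descent 1, river 4
min |a| on river = 5

5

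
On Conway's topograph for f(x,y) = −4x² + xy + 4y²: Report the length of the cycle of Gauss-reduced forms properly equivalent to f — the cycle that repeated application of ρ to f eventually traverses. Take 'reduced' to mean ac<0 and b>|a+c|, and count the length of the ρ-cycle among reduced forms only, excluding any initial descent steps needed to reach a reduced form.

D = 65, ⌊√D⌋ = 8
river: ρ → (4,7,-1)
river: ρ → (-1,7,4)
river: ρ → (4,1,-4)
river: ρ → (-4,7,1)
river: ρ → (1,7,-4)
river: ρ → (-4,1,4)
ρ-cycle length = 6 (tail of 0 descent steps not counted)

6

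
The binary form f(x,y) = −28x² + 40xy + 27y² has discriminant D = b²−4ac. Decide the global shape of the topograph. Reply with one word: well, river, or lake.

D = b²−4ac = 40² − 4·(-28)·27 = 4624
D = 68² is a perfect square ⇒ form factors over ℤ ⇒ lakes

lake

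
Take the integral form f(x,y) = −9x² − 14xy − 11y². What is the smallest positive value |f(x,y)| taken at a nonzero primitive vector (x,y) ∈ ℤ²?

translate: b→-4 (≡14 mod 18), so (9,14,11)→(9,-4,6)
flip: (9,-4,6)→(6,4,9)
reduced (well bottom): (6,4,9) with a≤c, −a<b≤a
well minimum |f| = |-6| = 6 (negative-definite)

6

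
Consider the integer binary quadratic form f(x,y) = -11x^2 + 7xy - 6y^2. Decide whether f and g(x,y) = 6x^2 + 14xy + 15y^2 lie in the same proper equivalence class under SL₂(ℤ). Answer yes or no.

D₁ = -215, D₂ = -164
discriminants differ ⇒ not SL₂(ℤ)-equivalent

no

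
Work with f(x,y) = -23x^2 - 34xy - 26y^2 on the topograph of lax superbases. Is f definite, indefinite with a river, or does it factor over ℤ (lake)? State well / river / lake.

D = b²−4ac = (-34)² − 4·(-23)·(-26) = -1236
D < 0 ⇒ definite ⇒ every region one sign ⇒ single well

well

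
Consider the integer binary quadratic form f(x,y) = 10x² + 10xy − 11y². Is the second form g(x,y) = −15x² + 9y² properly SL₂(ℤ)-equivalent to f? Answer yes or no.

D₁ = 540, D₂ = 540
river cycle of f (length 8): (-11, 12, 9), (9, 6, -14), (-14, 22, 1), (1, 22, -14), (-14, 6, 9), (9, 12, -11), (-11, 10, 10), (10, 10, -11)
river cycle of g (length 2): (9, 18, -6), (-6, 18, 9)
cycles differ ⇒ inequivalent

no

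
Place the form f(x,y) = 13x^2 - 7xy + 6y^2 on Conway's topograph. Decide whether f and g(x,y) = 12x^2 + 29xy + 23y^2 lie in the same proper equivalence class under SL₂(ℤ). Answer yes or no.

D₁ = -263, D₂ = -263
f: flip: (13,-7,6)→(6,7,13)
f: translate: b→-5 (≡7 mod 12), so (6,7,13)→(6,-5,12)
f: reduced (well bottom): (6,-5,12) with a≤c, −a<b≤a
g: translate: b→5 (≡29 mod 24), so (12,29,23)→(12,5,6)
g: flip: (12,5,6)→(6,-5,12)
g: reduced (well bottom): (6,-5,12) with a≤c, −a<b≤a
reduced forms (6, -5, 12) vs (6, -5, 12) ⇒ equivalent

yes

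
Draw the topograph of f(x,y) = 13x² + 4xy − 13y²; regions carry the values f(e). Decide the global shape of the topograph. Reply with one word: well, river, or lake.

D = b²−4ac = 4² − 4·13·(-13) = 692
D > 0 non-square ⇒ indefinite ⇒ periodic river

river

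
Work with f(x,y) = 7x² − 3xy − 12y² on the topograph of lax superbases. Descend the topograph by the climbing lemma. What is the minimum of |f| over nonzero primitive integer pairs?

descent: ρ → (-12,3,7)
descent: ρ → (7,11,-8)  [lands on river]
river: ρ → (-8,5,10)
river: ρ → (10,15,-3)
river: ρ → (-3,15,10)
river: ρ → (10,5,-8)
river: ρ → (-8,11,7)
river: ρ → (7,17,-2)
river: ρ → (-2,15,15)
river: ρ → (15,15,-2)
river: ρ → (-2,17,7)
closes: descent 2, river 10
min |a| on river = 2

2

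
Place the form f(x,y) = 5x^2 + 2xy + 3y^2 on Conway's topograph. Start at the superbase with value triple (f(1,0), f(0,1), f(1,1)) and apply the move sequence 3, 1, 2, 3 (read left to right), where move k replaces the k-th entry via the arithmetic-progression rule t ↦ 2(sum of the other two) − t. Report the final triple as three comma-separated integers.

start (5,3,10) = (f(1,0),f(0,1),f(1,1))
replace slot 3: 2·(5+3) − 10 = 6 → (5,3,6)
replace slot 1: 2·(3+6) − 5 = 13 → (13,3,6)
replace slot 2: 2·(13+6) − 3 = 35 → (13,35,6)
replace slot 3: 2·(13+35) − 6 = 90 → (13,35,90)

13,35,90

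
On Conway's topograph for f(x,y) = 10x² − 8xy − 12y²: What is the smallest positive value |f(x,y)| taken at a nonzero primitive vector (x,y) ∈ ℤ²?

descent: ρ → (-12,8,10)  [lands on river]
river: ρ → (10,12,-10)
river: ρ → (-10,8,12)
river: ρ → (12,16,-6)
river: ρ → (-6,20,6)
river: ρ → (6,16,-12)
closes: descent 1, river 6
min |a| on river = 6

6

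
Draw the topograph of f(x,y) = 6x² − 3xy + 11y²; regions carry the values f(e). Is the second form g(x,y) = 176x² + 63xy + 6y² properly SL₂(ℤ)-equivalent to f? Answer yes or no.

D₁ = -255, D₂ = -255
f: reduced (well bottom): (6,-3,11) with a≤c, −a<b≤a
g: flip: (176,63,6)→(6,-63,176)
g: translate: b→-3 (≡-63 mod 12), so (6,-63,176)→(6,-3,11)
g: reduced (well bottom): (6,-3,11) with a≤c, −a<b≤a
reduced forms (6, -3, 11) vs (6, -3, 11) ⇒ equivalent

yes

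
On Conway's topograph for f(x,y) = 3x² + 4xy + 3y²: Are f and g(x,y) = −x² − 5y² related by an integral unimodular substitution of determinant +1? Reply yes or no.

D₁ = -20, D₂ = -20
f: translate: b→-2 (≡4 mod 6), so (3,4,3)→(3,-2,2)
f: flip: (3,-2,2)→(2,2,3)
f: reduced (well bottom): (2,2,3) with a≤c, −a<b≤a
g is negative-definite; reduce −g:
−g: reduced (well bottom): (1,0,5) with a≤c, −a<b≤a
flip sign back: reduced form of g is (-1,0,-5)
reduced forms (2, 2, 3) vs (-1, 0, -5) ⇒ inequivalent

no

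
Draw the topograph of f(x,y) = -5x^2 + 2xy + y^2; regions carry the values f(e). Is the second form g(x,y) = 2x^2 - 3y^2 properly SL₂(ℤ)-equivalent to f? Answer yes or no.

D₁ = 24, D₂ = 24
river cycle of f (length 2): (1, 4, -2), (-2, 4, 1)
river cycle of g (length 2): (2, 4, -1), (-1, 4, 2)
cycles differ ⇒ inequivalent

no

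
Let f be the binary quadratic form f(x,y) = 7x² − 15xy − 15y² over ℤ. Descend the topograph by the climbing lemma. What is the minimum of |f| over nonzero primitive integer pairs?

descent: ρ → (-15,15,7)  [lands on river]
river: ρ → (7,13,-17)
river: ρ → (-17,21,3)
river: ρ → (3,21,-17)
river: ρ → (-17,13,7)
river: ρ → (7,15,-15)
closes: descent 1, river 6
min |a| on river = 3

3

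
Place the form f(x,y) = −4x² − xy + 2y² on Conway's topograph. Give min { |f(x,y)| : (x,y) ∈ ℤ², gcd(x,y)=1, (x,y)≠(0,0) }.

descent: ρ → (2,5,-1)  [lands on river]
river: ρ → (-1,5,2)
river: ρ → (2,3,-3)
river: ρ → (-3,3,2)
closes: descent 1, river 4
min |a| on river = 1

1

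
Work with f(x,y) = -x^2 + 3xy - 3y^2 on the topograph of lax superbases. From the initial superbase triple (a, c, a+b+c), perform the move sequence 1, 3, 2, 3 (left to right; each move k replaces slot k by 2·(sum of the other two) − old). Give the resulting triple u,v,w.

start (-1,-3,-1) = (f(1,0),f(0,1),f(1,1))
replace slot 1: 2·((-3)+(-1)) − (-1) = -7 → (-7,-3,-1)
replace slot 3: 2·((-7)+(-3)) − (-1) = -19 → (-7,-3,-19)
replace slot 2: 2·((-7)+(-19)) − (-3) = -49 → (-7,-49,-19)
replace slot 3: 2·((-7)+(-49)) − (-19) = -93 → (-7,-49,-93)

-7,-49,-93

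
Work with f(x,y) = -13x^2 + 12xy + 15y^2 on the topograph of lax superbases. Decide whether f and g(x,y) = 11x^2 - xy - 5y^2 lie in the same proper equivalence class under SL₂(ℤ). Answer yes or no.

D₁ = 924, D₂ = 221
discriminants differ ⇒ not SL₂(ℤ)-equivalent

no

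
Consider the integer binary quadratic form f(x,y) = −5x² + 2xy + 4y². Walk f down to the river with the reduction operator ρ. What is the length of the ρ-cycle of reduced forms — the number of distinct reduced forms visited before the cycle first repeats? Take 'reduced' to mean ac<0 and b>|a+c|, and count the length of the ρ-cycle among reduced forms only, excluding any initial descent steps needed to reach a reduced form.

D = 84, ⌊√D⌋ = 9
river: ρ → (4,6,-3)
river: ρ → (-3,6,4)
river: ρ → (4,2,-5)
river: ρ → (-5,8,1)
river: ρ → (1,8,-5)
river: ρ → (-5,2,4)
ρ-cycle length = 6 (tail of 0 descent steps not counted)

6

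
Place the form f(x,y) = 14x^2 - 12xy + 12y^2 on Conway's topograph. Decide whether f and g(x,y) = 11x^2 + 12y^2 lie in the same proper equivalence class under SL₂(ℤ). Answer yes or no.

D₁ = -528, D₂ = -528
f: flip: (14,-12,12)→(12,12,14)
f: reduced (well bottom): (12,12,14) with a≤c, −a<b≤a
g: reduced (well bottom): (11,0,12) with a≤c, −a<b≤a
reduced forms (12, 12, 14) vs (11, 0, 12) ⇒ inequivalent

no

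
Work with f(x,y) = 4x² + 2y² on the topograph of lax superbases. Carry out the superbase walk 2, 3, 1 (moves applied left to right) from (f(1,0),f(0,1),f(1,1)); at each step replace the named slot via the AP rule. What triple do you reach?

start (4,2,6) = (f(1,0),f(0,1),f(1,1))
replace slot 2: 2·(4+6) − 2 = 18 → (4,18,6)
replace slot 3: 2·(4+18) − 6 = 38 → (4,18,38)
replace slot 1: 2·(18+38) − 4 = 108 → (108,18,38)

108,18,38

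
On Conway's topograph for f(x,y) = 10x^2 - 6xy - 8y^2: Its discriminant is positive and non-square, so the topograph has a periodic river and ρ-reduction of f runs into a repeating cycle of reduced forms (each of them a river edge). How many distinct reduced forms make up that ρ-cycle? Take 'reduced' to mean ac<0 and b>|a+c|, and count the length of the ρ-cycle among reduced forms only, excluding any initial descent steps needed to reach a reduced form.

D = 356, ⌊√D⌋ = 18
descent: ρ → (-8,6,10)  [lands on river]
river: ρ → (10,14,-4)
river: ρ → (-4,18,2)
river: ρ → (2,18,-4)
river: ρ → (-4,14,10)
river: ρ → (10,6,-8)
river: ρ → (-8,10,8)
river: ρ → (8,6,-10)
river: ρ → (-10,14,4)
river: ρ → (4,18,-2)
river: ρ → (-2,18,4)
river: ρ → (4,14,-10)
river: ρ → (-10,6,8)
river: ρ → (8,10,-8)
ρ-cycle length = 14 (tail of 1 descent step not counted)

14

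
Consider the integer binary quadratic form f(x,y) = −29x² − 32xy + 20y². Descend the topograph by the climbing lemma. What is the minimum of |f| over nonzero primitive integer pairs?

descent: ρ → (20,32,-29)  [lands on river]
river: ρ → (-29,26,23)
river: ρ → (23,20,-32)
river: ρ → (-32,44,11)
river: ρ → (11,44,-32)
river: ρ → (-32,20,23)
river: ρ → (23,26,-29)
river: ρ → (-29,32,20)
river: ρ → (20,48,-13)
river: ρ → (-13,56,4)
river: ρ → (4,56,-13)
river: ρ → (-13,48,20)
closes: descent 1, river 12
min |a| on river = 4

4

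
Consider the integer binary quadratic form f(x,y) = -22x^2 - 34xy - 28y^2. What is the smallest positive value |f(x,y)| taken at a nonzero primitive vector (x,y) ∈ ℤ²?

translate: b→-10 (≡34 mod 44), so (22,34,28)→(22,-10,16)
flip: (22,-10,16)→(16,10,22)
reduced (well bottom): (16,10,22) with a≤c, −a<b≤a
well minimum |f| = |-16| = 16 (negative-definite)

16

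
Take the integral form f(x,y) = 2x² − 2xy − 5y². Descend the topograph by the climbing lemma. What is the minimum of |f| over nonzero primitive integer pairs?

descent: ρ → (-5,2,2)
descent: ρ → (2,6,-1)  [lands on river]
river: ρ → (-1,6,2)
closes: descent 2, river 2
min |a| on river = 1

1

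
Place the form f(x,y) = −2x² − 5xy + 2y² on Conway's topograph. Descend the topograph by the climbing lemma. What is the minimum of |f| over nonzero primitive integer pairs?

descent: ρ → (2,5,-2)  [lands on river]
river: ρ → (-2,3,4)
river: ρ → (4,5,-1)
river: ρ → (-1,5,4)
river: ρ → (4,3,-2)
river: ρ → (-2,5,2)
river: ρ → (2,3,-4)
river: ρ → (-4,5,1)
river: ρ → (1,5,-4)
river: ρ → (-4,3,2)
closes: descent 1, river 10
min |a| on river = 1

1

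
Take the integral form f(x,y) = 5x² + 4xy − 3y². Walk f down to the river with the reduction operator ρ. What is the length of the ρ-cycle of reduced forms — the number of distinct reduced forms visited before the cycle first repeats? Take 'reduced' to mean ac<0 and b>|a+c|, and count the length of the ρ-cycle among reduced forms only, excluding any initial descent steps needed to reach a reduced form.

D = 76, ⌊√D⌋ = 8
river: ρ → (-3,8,1)
river: ρ → (1,8,-3)
river: ρ → (-3,4,5)
river: ρ → (5,6,-2)
river: ρ → (-2,6,5)
river: ρ → (5,4,-3)
ρ-cycle length = 6 (tail of 0 descent steps not counted)

6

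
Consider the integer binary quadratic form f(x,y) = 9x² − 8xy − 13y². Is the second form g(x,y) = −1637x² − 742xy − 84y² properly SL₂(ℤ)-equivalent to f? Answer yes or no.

D₁ = 532, D₂ = 532
river cycle of f (length 16): (-13, 8, 9), (9, 10, -12), (-12, 14, 7), (7, 14, -12), (-12, 10, 9), (9, 8, -13), (-13, 18, 4), (4, 22, -3), (-3, 20, 11), (11, 2, -12), … (6 more)
river cycle of g (length 16): (-13, 8, 9), (9, 10, -12), (-12, 14, 7), (7, 14, -12), (-12, 10, 9), (9, 8, -13), (-13, 18, 4), (4, 22, -3), (-3, 20, 11), (11, 2, -12), … (6 more)
cycles coincide ⇒ equivalent

yes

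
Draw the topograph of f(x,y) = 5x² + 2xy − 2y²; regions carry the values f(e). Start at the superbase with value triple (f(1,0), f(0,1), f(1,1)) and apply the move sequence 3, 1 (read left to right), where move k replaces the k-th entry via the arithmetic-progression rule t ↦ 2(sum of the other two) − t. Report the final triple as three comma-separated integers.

start (5,-2,5) = (f(1,0),f(0,1),f(1,1))
replace slot 3: 2·(5+(-2)) − 5 = 1 → (5,-2,1)
replace slot 1: 2·((-2)+1) − 5 = -7 → (-7,-2,1)

-7,-2,1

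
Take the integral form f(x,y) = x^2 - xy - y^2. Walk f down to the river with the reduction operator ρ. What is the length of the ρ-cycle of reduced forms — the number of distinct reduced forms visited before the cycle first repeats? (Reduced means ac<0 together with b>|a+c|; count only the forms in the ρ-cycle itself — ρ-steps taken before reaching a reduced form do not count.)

D = 5, ⌊√D⌋ = 2
descent: ρ → (-1,1,1)  [lands on river]
river: ρ → (1,1,-1)
ρ-cycle length = 2 (tail of 1 descent step not counted)

2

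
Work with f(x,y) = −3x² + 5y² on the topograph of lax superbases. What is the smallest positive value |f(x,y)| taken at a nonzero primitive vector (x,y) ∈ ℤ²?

descent: ρ → (5,0,-3)
descent: ρ → (-3,6,2)  [lands on river]
river: ρ → (2,6,-3)
closes: descent 2, river 2
min |a| on river = 2

2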